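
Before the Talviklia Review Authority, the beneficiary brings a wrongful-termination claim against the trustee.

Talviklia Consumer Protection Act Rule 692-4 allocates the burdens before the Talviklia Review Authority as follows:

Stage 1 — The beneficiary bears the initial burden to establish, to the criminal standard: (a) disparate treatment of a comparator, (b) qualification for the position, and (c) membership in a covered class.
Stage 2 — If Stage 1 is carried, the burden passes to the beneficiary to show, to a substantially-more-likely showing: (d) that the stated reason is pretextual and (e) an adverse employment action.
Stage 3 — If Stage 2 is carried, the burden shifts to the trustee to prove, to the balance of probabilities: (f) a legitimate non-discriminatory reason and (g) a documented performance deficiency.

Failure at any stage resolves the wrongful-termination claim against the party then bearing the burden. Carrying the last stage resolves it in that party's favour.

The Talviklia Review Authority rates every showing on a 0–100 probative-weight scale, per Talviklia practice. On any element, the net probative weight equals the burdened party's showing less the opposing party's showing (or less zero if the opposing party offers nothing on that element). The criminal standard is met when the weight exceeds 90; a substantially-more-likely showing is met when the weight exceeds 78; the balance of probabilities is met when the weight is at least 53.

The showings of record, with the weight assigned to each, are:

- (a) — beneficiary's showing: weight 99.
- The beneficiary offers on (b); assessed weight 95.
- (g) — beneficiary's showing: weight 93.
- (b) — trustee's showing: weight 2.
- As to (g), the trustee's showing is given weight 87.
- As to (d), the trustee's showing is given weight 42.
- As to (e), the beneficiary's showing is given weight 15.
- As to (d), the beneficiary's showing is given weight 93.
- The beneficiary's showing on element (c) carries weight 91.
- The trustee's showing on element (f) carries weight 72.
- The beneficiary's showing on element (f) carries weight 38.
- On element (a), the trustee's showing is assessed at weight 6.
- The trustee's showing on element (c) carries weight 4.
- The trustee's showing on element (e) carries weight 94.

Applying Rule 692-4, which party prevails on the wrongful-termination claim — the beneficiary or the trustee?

Stage 1 — burden on beneficiary; standard: the criminal standard (weight exceeds 90).
    (a): 99 − 6 = 93 > 90 [met]
    (b): 95 − 2 = 93 > 90 [met]
    (c): 91 − 4 = 87 ≤ 90 [not met]
  The beneficiary does not carry Stage 1.
The analysis ends at Stage 1; the trustee prevails.

trustee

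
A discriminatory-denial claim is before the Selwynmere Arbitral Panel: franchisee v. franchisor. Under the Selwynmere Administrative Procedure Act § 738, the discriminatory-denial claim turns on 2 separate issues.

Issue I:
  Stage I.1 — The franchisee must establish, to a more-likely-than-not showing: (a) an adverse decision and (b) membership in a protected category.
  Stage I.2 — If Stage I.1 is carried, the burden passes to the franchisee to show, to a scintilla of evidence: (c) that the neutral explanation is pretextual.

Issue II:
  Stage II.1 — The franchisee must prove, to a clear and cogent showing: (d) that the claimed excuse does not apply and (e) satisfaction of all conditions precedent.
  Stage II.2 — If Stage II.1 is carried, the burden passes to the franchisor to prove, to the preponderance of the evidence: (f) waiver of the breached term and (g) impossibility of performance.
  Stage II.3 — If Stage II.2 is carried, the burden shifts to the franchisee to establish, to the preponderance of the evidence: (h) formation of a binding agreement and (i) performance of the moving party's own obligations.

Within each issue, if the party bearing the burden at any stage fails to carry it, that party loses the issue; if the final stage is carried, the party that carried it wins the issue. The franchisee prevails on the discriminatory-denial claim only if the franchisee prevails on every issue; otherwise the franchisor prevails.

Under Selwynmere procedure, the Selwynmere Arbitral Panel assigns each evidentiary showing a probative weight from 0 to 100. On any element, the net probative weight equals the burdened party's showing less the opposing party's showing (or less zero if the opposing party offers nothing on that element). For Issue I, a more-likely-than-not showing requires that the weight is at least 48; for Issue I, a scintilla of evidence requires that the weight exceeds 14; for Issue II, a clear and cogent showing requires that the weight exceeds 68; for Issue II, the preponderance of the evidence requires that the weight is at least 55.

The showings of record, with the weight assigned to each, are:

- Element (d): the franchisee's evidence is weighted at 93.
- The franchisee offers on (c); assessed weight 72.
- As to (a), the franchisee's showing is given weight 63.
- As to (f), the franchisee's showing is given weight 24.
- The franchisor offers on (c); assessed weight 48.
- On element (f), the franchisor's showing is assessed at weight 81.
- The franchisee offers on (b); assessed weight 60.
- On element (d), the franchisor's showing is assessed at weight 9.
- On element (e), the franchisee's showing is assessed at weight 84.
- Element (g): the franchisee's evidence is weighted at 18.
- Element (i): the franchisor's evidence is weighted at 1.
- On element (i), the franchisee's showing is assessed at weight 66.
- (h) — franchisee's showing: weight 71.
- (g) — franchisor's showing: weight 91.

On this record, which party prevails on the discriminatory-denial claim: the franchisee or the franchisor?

— Issue I —
At Stage I.1 the franchisee must meet a more-likely-than-not showing (weight is at least 48): on (a) the weight is 63, which does reach 48, so (a) meets the standard; on (b) the weight is 60, which does reach 48, so (b) meets the standard.
  Stage I.1 carried; the burden remains with the franchisee.
At Stage I.2 the franchisee must meet a scintilla of evidence (weight exceeds 14): on (c) the weight is 72 less the opposing 48 gives net 24, > 14, so (c) meets the standard.
  All elements met at the final stage.
With every stage satisfied, the franchisee prevails on this issue.
— Issue II —
At Stage II.1 the franchisee must meet a clear and cogent showing (weight exceeds 68): on (d) the weight is 93 less the opposing 9 gives net 84, which does exceed 68, so (d) meets the standard; on (e) the weight is 84, which does exceed 68, so (e) meets the standard.
  Stage II.1 carried; the burden shifts to the franchisor.
At Stage II.2 the franchisor must meet the preponderance of the evidence (weight is at least 55): on (f) the weight is 81 less the opposing 24 gives net 57, which does reach 55, so (f) meets the standard; on (g) the weight is 91 less the opposing 18 gives net 73, ≥ 55, so (g) meets the standard.
  The franchisor carries Stage II.2; the franchisee now bears the burden.
At Stage II.3 the franchisee must meet the preponderance of the evidence (weight is at least 55): on (h) the weight is 71, which does reach 55, so (h) meets the standard; on (i) the weight is 66 less the opposing 1 gives net 65, which does reach 55, so (i) meets the standard.
  Stage II.3 carried; the final stage is satisfied.
All stages carried — the franchisee prevails on this issue.
Per-issue: Issue I → franchisee; Issue II → franchisee. The franchisee must prevail on every issue; overall, the franchisee prevails.

franchisee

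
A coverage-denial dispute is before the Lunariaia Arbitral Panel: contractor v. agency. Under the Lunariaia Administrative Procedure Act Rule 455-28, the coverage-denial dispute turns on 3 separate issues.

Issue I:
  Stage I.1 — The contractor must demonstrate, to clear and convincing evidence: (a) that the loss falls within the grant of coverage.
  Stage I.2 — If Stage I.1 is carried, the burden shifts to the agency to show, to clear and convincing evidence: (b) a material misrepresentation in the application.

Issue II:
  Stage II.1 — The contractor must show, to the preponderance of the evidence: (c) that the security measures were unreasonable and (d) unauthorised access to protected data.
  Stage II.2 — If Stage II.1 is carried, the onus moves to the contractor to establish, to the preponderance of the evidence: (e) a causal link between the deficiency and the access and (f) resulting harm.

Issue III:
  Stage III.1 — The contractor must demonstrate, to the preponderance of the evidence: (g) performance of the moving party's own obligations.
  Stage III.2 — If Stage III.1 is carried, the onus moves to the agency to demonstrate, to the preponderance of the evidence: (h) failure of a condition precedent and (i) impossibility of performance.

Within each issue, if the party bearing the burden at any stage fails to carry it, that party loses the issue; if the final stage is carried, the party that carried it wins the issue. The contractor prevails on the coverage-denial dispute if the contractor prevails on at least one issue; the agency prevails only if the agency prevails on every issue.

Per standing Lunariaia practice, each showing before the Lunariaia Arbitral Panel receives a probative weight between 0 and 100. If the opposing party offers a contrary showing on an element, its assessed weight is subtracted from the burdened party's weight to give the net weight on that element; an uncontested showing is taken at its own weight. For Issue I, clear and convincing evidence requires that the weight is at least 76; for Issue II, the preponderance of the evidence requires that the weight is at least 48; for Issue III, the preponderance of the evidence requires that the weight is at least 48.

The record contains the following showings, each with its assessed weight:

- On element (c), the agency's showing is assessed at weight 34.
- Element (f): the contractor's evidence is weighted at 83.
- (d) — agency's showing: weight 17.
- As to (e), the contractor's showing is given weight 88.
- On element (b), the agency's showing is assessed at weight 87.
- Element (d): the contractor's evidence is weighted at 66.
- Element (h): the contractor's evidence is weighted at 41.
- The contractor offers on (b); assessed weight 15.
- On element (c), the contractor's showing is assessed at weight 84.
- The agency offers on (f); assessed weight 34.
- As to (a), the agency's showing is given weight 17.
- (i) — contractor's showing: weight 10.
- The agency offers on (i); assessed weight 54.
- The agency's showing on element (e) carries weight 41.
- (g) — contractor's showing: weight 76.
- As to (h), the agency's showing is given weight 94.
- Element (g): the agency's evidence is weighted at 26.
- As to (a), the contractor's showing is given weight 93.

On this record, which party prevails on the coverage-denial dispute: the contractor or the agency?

— Issue I —
Stage I.1 (contractor, clear and convincing evidence, weight is at least 76): (a) net 93−17=76 ≥ 76 — meets.
  All elements met. The burden passes to the agency.
Stage I.2 (agency, clear and convincing evidence, weight is at least 76): (b) net 87−15=72 < 76 — fails.
  Stage I.2 not carried; the agency fails its burden.
The contractor prevails on this issue.
— Issue II —
Stage II.1 — burden on contractor; standard: the preponderance of the evidence (weight is at least 48).
    (c): 84 − 34 = 50 ≥ 48 [met]
    (d): 66 − 17 = 49 ≥ 48 [met]
  Stage II.1 carried; the burden remains with the contractor.
Stage II.2 — burden on contractor; standard: the preponderance of the evidence (weight is at least 48).
    (e): 88 − 41 = 47 < 48 [not met]
    (f): 83 − 34 = 49 ≥ 48 [met]
  Not every element is met, so the contractor fails to carry Stage II.2.
The analysis ends at Stage II.2; the agency prevails on this issue.
— Issue III —
At Stage III.1 the contractor must meet the preponderance of the evidence (weight is at least 48): on (g) the weight is 76 less the opposing 26 gives net 50, ≥ 48, so (g) meets the standard.
  Stage III.1 is satisfied; the onus moves to the agency.
At Stage III.2 the agency must meet the preponderance of the evidence (weight is at least 48): on (h) the weight is 94 less the opposing 41 gives net 53, which does reach 48, so (h) meets the standard; on (i) the weight is 54 less the opposing 10 gives net 44, which does not reach 48, so (i) does not meet the standard.
  The agency does not carry Stage III.2.
The analysis ends at Stage III.2; the contractor prevails on this issue.
Per-issue: Issue I → contractor; Issue II → agency; Issue III → contractor. The contractor must prevail on at least one issue; overall, the contractor prevails.

contractor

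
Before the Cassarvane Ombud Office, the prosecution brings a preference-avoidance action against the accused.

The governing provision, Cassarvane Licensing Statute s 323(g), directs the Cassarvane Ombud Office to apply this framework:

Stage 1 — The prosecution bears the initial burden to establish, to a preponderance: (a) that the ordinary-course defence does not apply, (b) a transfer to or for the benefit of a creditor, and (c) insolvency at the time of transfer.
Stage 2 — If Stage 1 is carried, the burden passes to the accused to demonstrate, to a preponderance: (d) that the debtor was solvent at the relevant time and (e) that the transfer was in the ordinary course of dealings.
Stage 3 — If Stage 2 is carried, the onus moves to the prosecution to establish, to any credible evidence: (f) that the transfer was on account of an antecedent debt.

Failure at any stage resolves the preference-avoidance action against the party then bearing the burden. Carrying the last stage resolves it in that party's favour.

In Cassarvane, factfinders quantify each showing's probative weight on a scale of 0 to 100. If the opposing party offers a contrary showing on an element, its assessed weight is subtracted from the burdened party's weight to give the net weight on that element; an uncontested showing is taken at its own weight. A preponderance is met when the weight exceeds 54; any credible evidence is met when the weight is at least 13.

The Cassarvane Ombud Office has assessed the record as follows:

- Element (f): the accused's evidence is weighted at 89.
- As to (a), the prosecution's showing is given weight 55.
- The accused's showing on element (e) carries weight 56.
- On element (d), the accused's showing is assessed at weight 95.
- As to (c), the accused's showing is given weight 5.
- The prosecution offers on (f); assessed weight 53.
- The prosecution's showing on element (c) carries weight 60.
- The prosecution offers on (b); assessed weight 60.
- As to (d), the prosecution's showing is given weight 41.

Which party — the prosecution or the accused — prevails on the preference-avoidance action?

At Stage 1 the prosecution must meet a preponderance (weight exceeds 54): on (a) the weight is 55, which does exceed 54, so (a) meets the standard; on (b) the weight is 60, which does exceed 54, so (b) meets the standard; on (c) the weight is 60 less the opposing 5 gives net 55, which does exceed 54, so (c) meets the standard.
  Stage 1 carried; the burden shifts to the accused.
At Stage 2 the accused must meet a preponderance (weight exceeds 54): on (d) the weight is 95 less the opposing 41 gives net 54, which does not exceed 54, so (d) does not meet the standard; on (e) the weight is 56, which does exceed 54, so (e) meets the standard.
  The accused does not carry Stage 2.
The analysis ends at Stage 2; the prosecution prevails.

prosecution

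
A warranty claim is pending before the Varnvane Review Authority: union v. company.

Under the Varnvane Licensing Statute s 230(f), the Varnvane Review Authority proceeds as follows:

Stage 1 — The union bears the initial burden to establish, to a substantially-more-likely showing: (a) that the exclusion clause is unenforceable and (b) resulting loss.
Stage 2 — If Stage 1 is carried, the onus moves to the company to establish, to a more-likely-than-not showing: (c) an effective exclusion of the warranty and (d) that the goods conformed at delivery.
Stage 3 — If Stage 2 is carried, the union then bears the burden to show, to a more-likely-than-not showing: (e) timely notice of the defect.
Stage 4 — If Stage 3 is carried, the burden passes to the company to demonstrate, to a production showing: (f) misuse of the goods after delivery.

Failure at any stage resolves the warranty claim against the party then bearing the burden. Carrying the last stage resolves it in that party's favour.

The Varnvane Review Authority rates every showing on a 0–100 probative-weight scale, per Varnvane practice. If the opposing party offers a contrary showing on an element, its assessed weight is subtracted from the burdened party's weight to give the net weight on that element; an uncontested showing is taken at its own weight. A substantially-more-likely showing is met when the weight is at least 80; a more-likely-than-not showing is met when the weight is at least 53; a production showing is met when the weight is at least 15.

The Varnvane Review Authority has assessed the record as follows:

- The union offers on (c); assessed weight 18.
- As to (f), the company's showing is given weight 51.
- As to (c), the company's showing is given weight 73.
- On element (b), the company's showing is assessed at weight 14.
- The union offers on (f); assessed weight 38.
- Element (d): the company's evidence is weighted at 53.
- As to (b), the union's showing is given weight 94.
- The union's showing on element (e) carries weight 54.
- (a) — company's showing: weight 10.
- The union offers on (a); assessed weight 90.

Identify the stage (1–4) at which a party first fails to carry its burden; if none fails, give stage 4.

stage 4

Stage 1 (union, a substantially-more-likely showing, weight is at least 80): (a) net 90−10=80 ≥ 80 — meets; (b) net 94−14=80 ≥ 80 — meets.
  Stage 1 is satisfied; the onus moves to the company.
Stage 2 (company, a more-likely-than-not showing, weight is at least 53): (c) net 73−18=55 ≥ 53 — meets; (d) 53 ≥ 53 — meets.
  All elements met. The burden passes to the union.
Stage 3 (union, a more-likely-than-not showing, weight is at least 53): (e) 54 ≥ 53 — meets.
  Stage 3 is satisfied; the onus moves to the company.
Stage 4 (company, a production showing, weight is at least 15): (f) net 51−38=13 < 15 — fails.
  The company does not carry Stage 4.
The union prevails.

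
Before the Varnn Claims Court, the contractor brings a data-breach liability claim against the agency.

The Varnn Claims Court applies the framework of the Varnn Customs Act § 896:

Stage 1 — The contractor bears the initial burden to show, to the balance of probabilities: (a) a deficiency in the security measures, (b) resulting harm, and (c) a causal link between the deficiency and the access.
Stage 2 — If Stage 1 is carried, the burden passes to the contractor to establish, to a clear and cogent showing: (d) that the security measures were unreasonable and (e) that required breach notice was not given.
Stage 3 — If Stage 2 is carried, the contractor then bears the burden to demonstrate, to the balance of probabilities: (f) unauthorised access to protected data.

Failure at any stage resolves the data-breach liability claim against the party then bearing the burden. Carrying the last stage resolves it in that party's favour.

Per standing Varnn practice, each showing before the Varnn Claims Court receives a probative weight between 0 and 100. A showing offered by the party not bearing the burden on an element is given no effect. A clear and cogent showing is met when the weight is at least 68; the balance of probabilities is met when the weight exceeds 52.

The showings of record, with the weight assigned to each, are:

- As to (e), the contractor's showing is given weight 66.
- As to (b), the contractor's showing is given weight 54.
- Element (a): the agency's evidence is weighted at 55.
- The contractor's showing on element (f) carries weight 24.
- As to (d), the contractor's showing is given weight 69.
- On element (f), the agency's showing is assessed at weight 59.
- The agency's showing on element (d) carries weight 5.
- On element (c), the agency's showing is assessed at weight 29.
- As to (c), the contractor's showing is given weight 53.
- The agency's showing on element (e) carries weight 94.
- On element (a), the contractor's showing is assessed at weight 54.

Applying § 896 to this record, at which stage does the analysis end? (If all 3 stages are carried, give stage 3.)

Stage 1 (contractor, the balance of probabilities, weight exceeds 52): (a) 54 (agency's 55 disregarded) > 52 — meets; (b) 54 > 52 — meets; (c) 53 (agency's 29 disregarded) > 52 — meets.
  All elements met. The contractor retains the burden for Stage 2.
Stage 2 (contractor, a clear and cogent showing, weight is at least 68): (d) 69 (agency's 5 disregarded) ≥ 68 — meets; (e) 66 (agency's 94 disregarded) < 68 — fails.
  Not every element is met, so the contractor fails to carry Stage 2.
The analysis ends at Stage 2; the agency prevails.

stage 2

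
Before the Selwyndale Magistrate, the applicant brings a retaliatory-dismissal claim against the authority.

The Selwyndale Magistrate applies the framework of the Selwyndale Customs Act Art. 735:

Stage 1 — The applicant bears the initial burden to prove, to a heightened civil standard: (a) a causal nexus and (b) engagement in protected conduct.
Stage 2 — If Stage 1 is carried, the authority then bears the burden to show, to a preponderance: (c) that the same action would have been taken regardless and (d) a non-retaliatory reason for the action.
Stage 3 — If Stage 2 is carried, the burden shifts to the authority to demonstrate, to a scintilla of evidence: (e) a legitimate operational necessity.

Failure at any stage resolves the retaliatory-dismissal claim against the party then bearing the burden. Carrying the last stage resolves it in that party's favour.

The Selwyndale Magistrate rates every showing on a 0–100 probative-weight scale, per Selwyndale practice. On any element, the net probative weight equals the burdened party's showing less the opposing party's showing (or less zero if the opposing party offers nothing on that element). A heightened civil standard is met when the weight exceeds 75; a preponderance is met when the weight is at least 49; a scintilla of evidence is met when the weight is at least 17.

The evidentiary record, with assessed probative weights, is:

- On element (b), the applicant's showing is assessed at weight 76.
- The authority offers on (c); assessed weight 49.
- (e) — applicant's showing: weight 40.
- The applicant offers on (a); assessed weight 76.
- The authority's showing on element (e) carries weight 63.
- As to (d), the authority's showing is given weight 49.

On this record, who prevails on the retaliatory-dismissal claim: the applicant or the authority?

At Stage 1 the applicant must meet a heightened civil standard (weight exceeds 75): on (a) the weight is 76, > 75, so (a) meets the standard; on (b) the weight is 76, which does exceed 75, so (b) meets the standard.
  Stage 1 is satisfied; the onus moves to the authority.
At Stage 2 the authority must meet a preponderance (weight is at least 49): on (c) the weight is 49, ≥ 49, so (c) meets the standard; on (d) the weight is 49, ≥ 49, so (d) meets the standard.
  Stage 2 is satisfied; the authority continues to bear the burden.
At Stage 3 the authority must meet a scintilla of evidence (weight is at least 17): on (e) the weight is 63 less the opposing 40 gives net 23, which does reach 17, so (e) meets the standard.
  Stage 3 carried; the final stage is satisfied.
All stages carried — the authority prevails.

authority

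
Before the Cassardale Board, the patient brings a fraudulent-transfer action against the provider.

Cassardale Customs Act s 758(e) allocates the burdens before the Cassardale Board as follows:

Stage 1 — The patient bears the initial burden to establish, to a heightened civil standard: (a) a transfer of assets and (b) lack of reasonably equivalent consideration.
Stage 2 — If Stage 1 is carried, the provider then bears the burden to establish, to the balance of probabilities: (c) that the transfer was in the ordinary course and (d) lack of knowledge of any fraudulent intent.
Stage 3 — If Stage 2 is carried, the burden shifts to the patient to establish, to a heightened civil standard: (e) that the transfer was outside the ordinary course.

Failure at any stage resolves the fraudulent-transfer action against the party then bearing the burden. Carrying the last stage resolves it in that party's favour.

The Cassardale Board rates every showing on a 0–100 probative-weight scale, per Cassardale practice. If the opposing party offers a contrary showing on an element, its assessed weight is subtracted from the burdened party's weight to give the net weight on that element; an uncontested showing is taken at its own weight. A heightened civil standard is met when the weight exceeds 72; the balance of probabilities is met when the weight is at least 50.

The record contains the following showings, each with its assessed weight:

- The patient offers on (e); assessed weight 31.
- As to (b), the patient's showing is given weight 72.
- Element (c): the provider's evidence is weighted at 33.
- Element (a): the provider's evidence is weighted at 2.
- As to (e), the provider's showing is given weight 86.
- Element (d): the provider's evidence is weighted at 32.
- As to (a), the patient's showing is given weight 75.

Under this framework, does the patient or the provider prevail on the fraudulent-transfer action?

provider

Stage 1 (patient, a heightened civil standard, weight exceeds 72): (a) net 75−2=73 > 72 — meets; (b) 72 ≤ 72 — fails.
  The patient does not carry Stage 1.
So the provider prevails.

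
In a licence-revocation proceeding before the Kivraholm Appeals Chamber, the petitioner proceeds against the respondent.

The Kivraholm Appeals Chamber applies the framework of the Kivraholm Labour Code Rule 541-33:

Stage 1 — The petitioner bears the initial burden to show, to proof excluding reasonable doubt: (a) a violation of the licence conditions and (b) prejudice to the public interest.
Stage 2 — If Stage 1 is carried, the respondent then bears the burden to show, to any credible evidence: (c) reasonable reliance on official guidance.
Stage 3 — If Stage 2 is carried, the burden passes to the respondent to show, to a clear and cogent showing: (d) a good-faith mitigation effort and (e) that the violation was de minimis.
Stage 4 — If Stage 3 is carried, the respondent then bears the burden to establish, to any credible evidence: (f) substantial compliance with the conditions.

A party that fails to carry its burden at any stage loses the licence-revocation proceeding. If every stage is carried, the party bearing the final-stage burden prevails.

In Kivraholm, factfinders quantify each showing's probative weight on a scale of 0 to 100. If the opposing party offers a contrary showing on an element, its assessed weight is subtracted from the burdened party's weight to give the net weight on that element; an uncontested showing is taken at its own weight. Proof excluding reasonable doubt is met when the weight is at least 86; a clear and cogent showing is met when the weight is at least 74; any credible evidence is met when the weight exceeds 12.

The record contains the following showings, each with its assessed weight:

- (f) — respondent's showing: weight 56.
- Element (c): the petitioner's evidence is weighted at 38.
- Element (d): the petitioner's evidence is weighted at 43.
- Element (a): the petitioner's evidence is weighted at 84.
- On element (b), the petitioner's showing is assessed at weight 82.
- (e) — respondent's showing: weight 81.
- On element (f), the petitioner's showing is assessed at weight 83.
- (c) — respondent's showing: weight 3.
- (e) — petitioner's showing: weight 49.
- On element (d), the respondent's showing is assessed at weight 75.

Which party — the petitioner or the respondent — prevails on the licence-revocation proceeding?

respondent

At Stage 1 the petitioner must meet proof excluding reasonable doubt (weight is at least 86): on (a) the weight is 84, < 86, so (a) does not meet the standard; on (b) the weight is 82, which does not reach 86, so (b) does not meet the standard.
  The petitioner does not carry Stage 1.
So the respondent prevails.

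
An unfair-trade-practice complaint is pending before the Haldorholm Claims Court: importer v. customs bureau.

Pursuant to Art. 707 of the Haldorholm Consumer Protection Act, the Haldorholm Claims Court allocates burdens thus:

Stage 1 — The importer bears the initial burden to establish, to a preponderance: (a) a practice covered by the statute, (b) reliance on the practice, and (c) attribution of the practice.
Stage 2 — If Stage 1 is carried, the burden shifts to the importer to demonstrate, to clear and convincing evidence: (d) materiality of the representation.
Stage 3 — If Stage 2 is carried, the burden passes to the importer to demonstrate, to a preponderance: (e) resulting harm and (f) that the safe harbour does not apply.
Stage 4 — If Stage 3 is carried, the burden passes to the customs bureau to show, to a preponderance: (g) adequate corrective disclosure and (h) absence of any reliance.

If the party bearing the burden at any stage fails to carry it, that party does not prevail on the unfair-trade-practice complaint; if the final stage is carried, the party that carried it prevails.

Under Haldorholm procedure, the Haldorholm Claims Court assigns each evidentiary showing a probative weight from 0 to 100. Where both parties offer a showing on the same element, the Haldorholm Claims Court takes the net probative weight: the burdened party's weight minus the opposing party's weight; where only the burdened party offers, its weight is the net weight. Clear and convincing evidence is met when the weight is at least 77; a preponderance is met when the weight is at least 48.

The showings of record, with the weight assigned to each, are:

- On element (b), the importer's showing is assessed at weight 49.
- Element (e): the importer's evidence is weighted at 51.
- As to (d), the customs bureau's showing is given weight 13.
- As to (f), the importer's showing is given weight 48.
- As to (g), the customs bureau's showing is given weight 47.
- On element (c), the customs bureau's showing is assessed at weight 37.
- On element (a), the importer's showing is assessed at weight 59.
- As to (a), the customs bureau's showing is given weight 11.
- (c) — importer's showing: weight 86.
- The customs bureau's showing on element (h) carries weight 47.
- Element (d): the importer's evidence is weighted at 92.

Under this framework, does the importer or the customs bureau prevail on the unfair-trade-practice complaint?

importer

At Stage 1 the importer must meet a preponderance (weight is at least 48): on (a) the weight is 59 less the opposing 11 gives net 48, ≥ 48, so (a) meets the standard; on (b) the weight is 49, ≥ 48, so (b) meets the standard; on (c) the weight is 86 less the opposing 37 gives net 49, ≥ 48, so (c) meets the standard.
  All elements met. The importer retains the burden for Stage 2.
At Stage 2 the importer must meet clear and convincing evidence (weight is at least 77): on (d) the weight is 92 less the opposing 13 gives net 79, ≥ 77, so (d) meets the standard.
  Stage 2 is satisfied; the importer continues to bear the burden.
At Stage 3 the importer must meet a preponderance (weight is at least 48): on (e) the weight is 51, which does reach 48, so (e) meets the standard; on (f) the weight is 48, which does reach 48, so (f) meets the standard.
  All elements met. The burden passes to the customs bureau.
At Stage 4 the customs bureau must meet a preponderance (weight is at least 48): on (g) the weight is 47, < 48, so (g) does not meet the standard; on (h) the weight is 47, which does not reach 48, so (h) does not meet the standard.
  Not every element is met, so the customs bureau fails to carry Stage 4.
The analysis ends at Stage 4; the importer prevails.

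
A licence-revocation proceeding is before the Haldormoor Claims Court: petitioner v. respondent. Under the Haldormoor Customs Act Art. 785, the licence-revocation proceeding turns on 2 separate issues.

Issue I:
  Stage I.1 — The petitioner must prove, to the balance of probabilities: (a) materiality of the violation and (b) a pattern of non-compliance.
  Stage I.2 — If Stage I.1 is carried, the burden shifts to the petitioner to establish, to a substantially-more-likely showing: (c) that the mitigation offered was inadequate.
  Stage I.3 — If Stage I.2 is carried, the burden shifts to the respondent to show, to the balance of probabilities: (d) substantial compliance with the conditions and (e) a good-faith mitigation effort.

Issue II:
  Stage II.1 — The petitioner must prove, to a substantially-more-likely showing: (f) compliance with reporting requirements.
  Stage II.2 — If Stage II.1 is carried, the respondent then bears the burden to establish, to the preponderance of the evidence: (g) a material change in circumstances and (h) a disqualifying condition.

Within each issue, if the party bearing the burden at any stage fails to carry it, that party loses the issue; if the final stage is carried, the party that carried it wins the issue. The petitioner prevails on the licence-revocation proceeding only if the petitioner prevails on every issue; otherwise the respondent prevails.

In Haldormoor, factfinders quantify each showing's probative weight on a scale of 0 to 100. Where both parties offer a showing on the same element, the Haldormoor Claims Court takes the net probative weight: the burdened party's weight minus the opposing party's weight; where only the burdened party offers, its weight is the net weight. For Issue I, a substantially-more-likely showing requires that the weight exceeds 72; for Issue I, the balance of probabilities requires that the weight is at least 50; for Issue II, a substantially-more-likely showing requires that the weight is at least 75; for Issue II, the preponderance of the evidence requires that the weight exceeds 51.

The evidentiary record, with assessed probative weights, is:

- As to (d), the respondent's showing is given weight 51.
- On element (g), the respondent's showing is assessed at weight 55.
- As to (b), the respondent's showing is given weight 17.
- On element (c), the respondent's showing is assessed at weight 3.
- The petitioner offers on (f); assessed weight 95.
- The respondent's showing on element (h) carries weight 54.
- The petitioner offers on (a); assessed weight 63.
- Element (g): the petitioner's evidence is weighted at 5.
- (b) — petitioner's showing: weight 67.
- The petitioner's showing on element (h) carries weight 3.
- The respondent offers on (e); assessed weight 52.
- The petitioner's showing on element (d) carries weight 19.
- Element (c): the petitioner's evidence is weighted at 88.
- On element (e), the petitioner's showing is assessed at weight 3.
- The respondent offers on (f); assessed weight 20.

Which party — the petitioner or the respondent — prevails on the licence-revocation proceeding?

petitioner

— Issue I —
At Stage I.1 the petitioner must meet the balance of probabilities (weight is at least 50): on (a) the weight is 63, which does reach 50, so (a) meets the standard; on (b) the weight is 67 less the opposing 17 gives net 50, ≥ 50, so (b) meets the standard.
  All elements met. The petitioner retains the burden for Stage I.2.
At Stage I.2 the petitioner must meet a substantially-more-likely showing (weight exceeds 72): on (c) the weight is 88 less the opposing 3 gives net 85, > 72, so (c) meets the standard.
  The petitioner carries Stage I.2; the respondent now bears the burden.
At Stage I.3 the respondent must meet the balance of probabilities (weight is at least 50): on (d) the weight is 51 less the opposing 19 gives net 32, which does not reach 50, so (d) does not meet the standard; on (e) the weight is 52 less the opposing 3 gives net 49, which does not reach 50, so (e) does not meet the standard.
  Not every element is met, so the respondent fails to carry Stage I.3.
The petitioner prevails on this issue.
— Issue II —
Stage II.1 — burden on petitioner; standard: a substantially-more-likely showing (weight is at least 75).
    (f): 95 − 20 = 75 ≥ 75 [met]
  Stage II.1 is satisfied; the onus moves to the respondent.
Stage II.2 — burden on respondent; standard: the preponderance of the evidence (weight exceeds 51).
    (g): 55 − 5 = 50 ≤ 51 [not met]
    (h): 54 − 3 = 51 ≤ 51 [not met]
  Not every element is met, so the respondent fails to carry Stage II.2.
The analysis ends at Stage II.2; the petitioner prevails on this issue.
Per-issue: Issue I → petitioner; Issue II → petitioner. The petitioner must prevail on every issue; overall, the petitioner prevails.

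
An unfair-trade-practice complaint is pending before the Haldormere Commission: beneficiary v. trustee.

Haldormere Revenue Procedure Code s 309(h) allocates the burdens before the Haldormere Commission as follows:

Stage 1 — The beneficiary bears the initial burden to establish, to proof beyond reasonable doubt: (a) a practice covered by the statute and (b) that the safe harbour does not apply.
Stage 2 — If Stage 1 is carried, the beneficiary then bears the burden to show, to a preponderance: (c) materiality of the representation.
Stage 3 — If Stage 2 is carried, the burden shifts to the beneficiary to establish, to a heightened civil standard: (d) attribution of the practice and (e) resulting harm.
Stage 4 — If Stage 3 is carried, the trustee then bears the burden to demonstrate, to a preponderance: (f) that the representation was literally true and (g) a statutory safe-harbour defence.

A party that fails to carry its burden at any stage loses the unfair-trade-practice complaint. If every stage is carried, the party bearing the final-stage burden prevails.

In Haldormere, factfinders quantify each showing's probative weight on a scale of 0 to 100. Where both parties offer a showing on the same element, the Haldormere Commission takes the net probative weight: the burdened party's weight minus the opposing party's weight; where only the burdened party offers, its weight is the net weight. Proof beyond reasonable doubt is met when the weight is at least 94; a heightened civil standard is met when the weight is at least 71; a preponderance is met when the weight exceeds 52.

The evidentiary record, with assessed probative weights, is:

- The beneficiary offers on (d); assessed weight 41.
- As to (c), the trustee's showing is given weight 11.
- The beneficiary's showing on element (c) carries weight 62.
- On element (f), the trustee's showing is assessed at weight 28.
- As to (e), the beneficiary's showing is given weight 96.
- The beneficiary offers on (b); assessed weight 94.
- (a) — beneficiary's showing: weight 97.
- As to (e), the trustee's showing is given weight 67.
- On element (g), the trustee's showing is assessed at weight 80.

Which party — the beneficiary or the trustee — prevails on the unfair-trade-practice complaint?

trustee

Stage 1 — burden on beneficiary; standard: proof beyond reasonable doubt (weight is at least 94).
    (a): 97 ≥ 94 [met]
    (b): 94 ≥ 94 [met]
  Stage 1 is satisfied; the beneficiary continues to bear the burden.
Stage 2 — burden on beneficiary; standard: a preponderance (weight exceeds 52).
    (c): 62 − 11 = 51 ≤ 52 [not met]
  The beneficiary does not carry Stage 2.
So the trustee prevails.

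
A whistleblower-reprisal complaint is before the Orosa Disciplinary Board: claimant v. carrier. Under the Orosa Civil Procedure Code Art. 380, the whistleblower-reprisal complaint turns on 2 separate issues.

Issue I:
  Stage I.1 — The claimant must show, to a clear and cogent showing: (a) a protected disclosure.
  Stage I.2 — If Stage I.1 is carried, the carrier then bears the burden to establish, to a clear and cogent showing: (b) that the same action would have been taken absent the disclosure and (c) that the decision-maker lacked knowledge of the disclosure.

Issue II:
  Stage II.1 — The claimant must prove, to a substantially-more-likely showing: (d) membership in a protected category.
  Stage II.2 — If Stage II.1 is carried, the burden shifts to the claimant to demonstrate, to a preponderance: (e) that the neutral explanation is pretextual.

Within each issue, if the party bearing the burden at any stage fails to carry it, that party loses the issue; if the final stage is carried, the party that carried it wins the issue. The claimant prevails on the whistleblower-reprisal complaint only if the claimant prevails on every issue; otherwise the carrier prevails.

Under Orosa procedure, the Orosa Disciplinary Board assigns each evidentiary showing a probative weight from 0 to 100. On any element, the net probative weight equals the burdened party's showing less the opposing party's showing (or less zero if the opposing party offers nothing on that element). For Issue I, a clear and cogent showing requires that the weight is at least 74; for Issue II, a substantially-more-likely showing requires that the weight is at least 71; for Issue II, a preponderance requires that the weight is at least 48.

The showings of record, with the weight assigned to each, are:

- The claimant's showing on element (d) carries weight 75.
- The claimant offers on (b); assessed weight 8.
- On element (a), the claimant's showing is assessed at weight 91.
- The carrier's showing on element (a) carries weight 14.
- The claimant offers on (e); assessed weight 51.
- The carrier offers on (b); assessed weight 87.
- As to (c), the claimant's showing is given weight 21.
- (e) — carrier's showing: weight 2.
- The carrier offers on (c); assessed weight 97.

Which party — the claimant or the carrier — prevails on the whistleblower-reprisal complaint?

— Issue I —
At Stage I.1 the claimant must meet a clear and cogent showing (weight is at least 74): on (a) the weight is 91 less the opposing 14 gives net 77, ≥ 74, so (a) meets the standard.
  Stage I.1 carried; the burden shifts to the carrier.
At Stage I.2 the carrier must meet a clear and cogent showing (weight is at least 74): on (b) the weight is 87 less the opposing 8 gives net 79, ≥ 74, so (b) meets the standard; on (c) the weight is 97 less the opposing 21 gives net 76, ≥ 74, so (c) meets the standard.
  The carrier carries the last stage.
Every stage carried; the carrier prevails on this issue.
— Issue II —
Stage II.1 (claimant, a substantially-more-likely showing, weight is at least 71): (d) 75 ≥ 71 — meets.
  Stage II.1 is satisfied; the claimant continues to bear the burden.
Stage II.2 (claimant, a preponderance, weight is at least 48): (e) net 51−2=49 ≥ 48 — meets.
  All elements met at the final stage.
With every stage satisfied, the claimant prevails on this issue.
Per-issue: Issue I → carrier; Issue II → claimant. The claimant must prevail on every issue; overall, the carrier prevails.

carrier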